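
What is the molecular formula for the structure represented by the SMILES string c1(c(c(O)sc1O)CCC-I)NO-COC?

C9H14INO4S

Heavy atoms from the SMILES: 9 C, 1 I, 1 N, 4 O, 1 S.
Implicit hydrogens by atom environment:
  4 × C: 2 H each → 8
  4 × C (aromatic): no H
  2 × O: 1 H each → 2
  2 × O: no H
  1 × C: 3 H
  1 × I: no H
  1 × N: 1 H
  1 × S (aromatic): no H
  Total hydrogens = 14.
Molecular formula: C9H14INO4S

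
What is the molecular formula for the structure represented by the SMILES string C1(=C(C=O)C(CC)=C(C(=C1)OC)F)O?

Heavy atoms from the SMILES: 10 C, 1 F, 3 O.
Implicit hydrogens by atom environment:
  5 × C (aromatic): no H
  2 × C: 3 H each → 6
  2 × O: no H
  1 × C: 2 H
  1 × C (aromatic): 1 H
  1 × C: 1 H
  1 × F: no H
  1 × O: 1 H
  Total hydrogens = 11.
Molecular formula: C10H11FO3

C10H11FO3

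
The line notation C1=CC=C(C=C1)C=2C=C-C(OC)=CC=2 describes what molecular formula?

Heavy atoms from the SMILES: 13 C, 1 O.
Implicit hydrogens by atom environment:
  9 × C (aromatic): 1 H each → 9
  3 × C (aromatic): no H
  1 × C: 3 H
  1 × O: no H
  Total hydrogens = 12.
Molecular formula: C13H12O

C13H12O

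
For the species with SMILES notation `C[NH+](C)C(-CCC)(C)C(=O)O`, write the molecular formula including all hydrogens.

Heavy atoms from the SMILES: 8 C, 1 N, 2 O.
Implicit hydrogens by atom environment:
  4 × C: 3 H each → 12
  2 × C: 2 H each → 4
  2 × C: no H
  1 × N (charge +1): 1 H
  1 × O: 1 H
  1 × O: no H
  Total hydrogens = 18.
Net charge +1.
Molecular formula: C8H18NO2+

C8H18NO2+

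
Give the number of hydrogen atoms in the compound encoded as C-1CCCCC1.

12

Hydrogens are implicit in SMILES; fill each atom to its normal valence:
  6 × C: 2 H each → 12
  Total hydrogens = 12.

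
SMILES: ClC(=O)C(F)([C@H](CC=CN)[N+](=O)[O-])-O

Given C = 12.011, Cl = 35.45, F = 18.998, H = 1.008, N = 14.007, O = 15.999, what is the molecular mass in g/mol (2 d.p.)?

226.59

Molecular formula: C6H8ClFN2O4.
M = 6×12.011 + 1×35.45 + 1×18.998 + 8×1.008 + 2×14.007 + 4×15.999 = 226.59 g/mol.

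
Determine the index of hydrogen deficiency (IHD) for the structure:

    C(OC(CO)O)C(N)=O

Molecular formula from the SMILES: C4H9NO4.
DoU = (2C + 2 + N − H − X)/2 = (2·4 + 2 + 1 − 9 − 0)/2 = 2/2 = 1.
(Structurally: 0 ring(s) + 1 π bond(s) = 1.)

1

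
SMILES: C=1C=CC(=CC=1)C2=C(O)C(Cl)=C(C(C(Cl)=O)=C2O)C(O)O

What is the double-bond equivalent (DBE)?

Molecular formula from the SMILES: C14H10Cl2O5.
DoU = (2C + 2 + N − H − X)/2 = (2·14 + 2 + 0 − 10 − 2)/2 = 18/2 = 9.
(Structurally: 2 ring(s) + 7 π bond(s) = 9.)

9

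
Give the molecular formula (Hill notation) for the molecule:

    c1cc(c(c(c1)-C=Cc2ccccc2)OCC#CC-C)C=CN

C21H21NO

Heavy atoms from the SMILES: 21 C, 1 N, 1 O.
Implicit hydrogens by atom environment:
  8 × C (aromatic): 1 H each → 8
  4 × C: 1 H each → 4
  4 × C (aromatic): no H
  2 × C: 2 H each → 4
  2 × C: no H
  1 × C: 3 H
  1 × N: 2 H
  1 × O: no H
  Total hydrogens = 21.
Molecular formula: C21H21NO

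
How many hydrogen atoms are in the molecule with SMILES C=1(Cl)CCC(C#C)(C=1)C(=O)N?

8

Hydrogens are implicit in SMILES; fill each atom to its normal valence:
  4 × C: no H
  2 × C: 2 H each → 4
  2 × C: 1 H each → 2
  1 × Cl: no H
  1 × N: 2 H
  1 × O: no H
  Total hydrogens = 8.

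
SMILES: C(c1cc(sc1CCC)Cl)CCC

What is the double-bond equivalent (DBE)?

3

Molecular formula from the SMILES: C11H17ClS.
DoU = (2C + 2 + N − H − X)/2 = (2·11 + 2 + 0 − 17 − 1)/2 = 6/2 = 3.
(Structurally: 1 ring(s) + 2 π bond(s) = 3.)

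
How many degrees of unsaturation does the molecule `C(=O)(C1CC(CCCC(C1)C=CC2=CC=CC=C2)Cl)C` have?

7

Molecular formula from the SMILES: C18H23ClO.
DoU = (2C + 2 + N − H − X)/2 = (2·18 + 2 + 0 − 23 − 1)/2 = 14/2 = 7.
(Structurally: 2 ring(s) + 5 π bond(s) = 7.)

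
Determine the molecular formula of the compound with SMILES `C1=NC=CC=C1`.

C5H5N

Heavy atoms from the SMILES: 5 C, 1 N.
Implicit hydrogens by atom environment:
  5 × C (aromatic): 1 H each → 5
  1 × N (aromatic): no H
  Total hydrogens = 5.
Molecular formula: C5H5N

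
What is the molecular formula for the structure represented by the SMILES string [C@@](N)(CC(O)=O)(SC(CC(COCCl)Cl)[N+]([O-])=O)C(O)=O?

C9H14Cl2N2O7S

Heavy atoms from the SMILES: 9 C, 2 Cl, 2 N, 7 O, 1 S.
Implicit hydrogens by atom environment:
  4 × C: 2 H each → 8
  4 × O: no H
  3 × C: no H
  2 × C: 1 H each → 2
  2 × Cl: no H
  2 × O: 1 H each → 2
  1 × N: 2 H
  1 × N (charge +1): no H
  1 × O (charge -1): no H
  1 × S: no H
  Total hydrogens = 14.
Molecular formula: C9H14Cl2N2O7S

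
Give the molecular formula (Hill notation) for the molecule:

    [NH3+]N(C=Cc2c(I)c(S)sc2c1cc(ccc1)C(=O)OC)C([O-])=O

Heavy atoms from the SMILES: 15 C, 1 I, 2 N, 4 O, 2 S.
Implicit hydrogens by atom environment:
  6 × C (aromatic): no H
  4 × C (aromatic): 1 H each → 4
  3 × O: no H
  2 × C: 1 H each → 2
  2 × C: no H
  1 × C: 3 H
  1 × I: no H
  1 × N (charge +1): 3 H
  1 × N: no H
  1 × O (charge -1): no H
  1 × S: 1 H
  1 × S (aromatic): no H
  Total hydrogens = 13.
Molecular formula: C15H13IN2O4S2

C15H13IN2O4S2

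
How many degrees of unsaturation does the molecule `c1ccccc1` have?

Molecular formula from the SMILES: C6H6.
DoU = (2C + 2 + N − H − X)/2 = (2·6 + 2 + 0 − 6 − 0)/2 = 8/2 = 4.
(Structurally: 1 ring(s) + 3 π bond(s) = 4.)

4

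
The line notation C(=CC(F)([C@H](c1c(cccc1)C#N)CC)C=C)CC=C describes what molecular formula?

Heavy atoms from the SMILES: 18 C, 1 F, 1 N.
Implicit hydrogens by atom environment:
  5 × C: 1 H each → 5
  4 × C: 2 H each → 8
  4 × C (aromatic): 1 H each → 4
  2 × C: no H
  2 × C (aromatic): no H
  1 × C: 3 H
  1 × F: no H
  1 × N: no H
  Total hydrogens = 20.
Molecular formula: C18H20FN

C18H20FN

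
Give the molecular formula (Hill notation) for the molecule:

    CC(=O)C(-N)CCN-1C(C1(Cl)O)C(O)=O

C8H13ClN2O4

Heavy atoms from the SMILES: 8 C, 1 Cl, 2 N, 4 O.
Implicit hydrogens by atom environment:
  3 × C: no H
  2 × C: 2 H each → 4
  2 × C: 1 H each → 2
  2 × O: 1 H each → 2
  2 × O: no H
  1 × C: 3 H
  1 × Cl: no H
  1 × N: 2 H
  1 × N: no H
  Total hydrogens = 13.
Molecular formula: C8H13ClN2O4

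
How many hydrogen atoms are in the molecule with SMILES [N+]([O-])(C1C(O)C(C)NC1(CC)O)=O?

14

Hydrogens are implicit in SMILES; fill each atom to its normal valence:
  3 × C: 1 H each → 3
  2 × C: 3 H each → 6
  2 × O: 1 H each → 2
  1 × C: 2 H
  1 × C: no H
  1 × N: 1 H
  1 × N (charge +1): no H
  1 × O: no H
  1 × O (charge -1): no H
  Total hydrogens = 14.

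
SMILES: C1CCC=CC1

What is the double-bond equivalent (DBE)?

2

Molecular formula from the SMILES: C6H10.
DoU = (2C + 2 + N − H − X)/2 = (2·6 + 2 + 0 − 10 − 0)/2 = 4/2 = 2.
(Structurally: 1 ring(s) + 1 π bond(s) = 2.)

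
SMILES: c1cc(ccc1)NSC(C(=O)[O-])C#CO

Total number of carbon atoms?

The symbol for carbon appears 10 times in the SMILES. Lowercase c denotes aromatic carbon and counts toward C.

10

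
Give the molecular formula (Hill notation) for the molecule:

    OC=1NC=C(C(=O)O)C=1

Heavy atoms from the SMILES: 5 C, 1 N, 3 O.
Implicit hydrogens by atom environment:
  2 × C (aromatic): 1 H each → 2
  2 × C (aromatic): no H
  2 × O: 1 H each → 2
  1 × C: no H
  1 × N (aromatic): 1 H
  1 × O: no H
  Total hydrogens = 5.
Molecular formula: C5H5NO3

C5H5NO3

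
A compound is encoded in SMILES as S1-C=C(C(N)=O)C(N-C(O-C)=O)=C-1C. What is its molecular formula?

C8H10N2O3S

Heavy atoms from the SMILES: 8 C, 2 N, 3 O, 1 S.
Implicit hydrogens by atom environment:
  3 × C (aromatic): no H
  3 × O: no H
  2 × C: 3 H each → 6
  2 × C: no H
  1 × C (aromatic): 1 H
  1 × N: 2 H
  1 × N: 1 H
  1 × S (aromatic): no H
  Total hydrogens = 10.
Molecular formula: C8H10N2O3S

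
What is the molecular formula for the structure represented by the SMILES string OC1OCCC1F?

C4H7FO2

Heavy atoms from the SMILES: 4 C, 1 F, 2 O.
Implicit hydrogens by atom environment:
  2 × C: 2 H each → 4
  2 × C: 1 H each → 2
  1 × F: no H
  1 × O: 1 H
  1 × O: no H
  Total hydrogens = 7.
Molecular formula: C4H7FO2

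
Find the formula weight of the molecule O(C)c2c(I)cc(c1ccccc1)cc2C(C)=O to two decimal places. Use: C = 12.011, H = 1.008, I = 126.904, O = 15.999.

Molecular formula: C15H13IO2.
M = 15×12.011 + 13×1.008 + 1×126.904 + 2×15.999 = 352.17 g/mol.

352.17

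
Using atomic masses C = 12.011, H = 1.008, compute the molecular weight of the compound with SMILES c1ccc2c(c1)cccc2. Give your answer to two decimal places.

Molecular formula: C10H8.
M = 10×12.011 + 8×1.008 = 128.17 g/mol.

128.17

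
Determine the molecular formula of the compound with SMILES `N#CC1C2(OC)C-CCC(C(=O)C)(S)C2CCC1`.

C14H21NO2S

Heavy atoms from the SMILES: 14 C, 1 N, 2 O, 1 S.
Implicit hydrogens by atom environment:
  6 × C: 2 H each → 12
  4 × C: no H
  2 × C: 3 H each → 6
  2 × C: 1 H each → 2
  2 × O: no H
  1 × N: no H
  1 × S: 1 H
  Total hydrogens = 21.
Molecular formula: C14H21NO2S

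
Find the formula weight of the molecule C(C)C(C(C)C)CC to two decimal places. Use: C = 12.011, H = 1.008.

114.23

Molecular formula: C8H18.
M = 8×12.011 + 18×1.008 = 114.23 g/mol.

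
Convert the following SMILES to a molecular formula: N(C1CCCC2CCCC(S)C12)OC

Heavy atoms from the SMILES: 11 C, 1 N, 1 O, 1 S.
Implicit hydrogens by atom environment:
  6 × C: 2 H each → 12
  4 × C: 1 H each → 4
  1 × C: 3 H
  1 × N: 1 H
  1 × O: no H
  1 × S: 1 H
  Total hydrogens = 21.
Molecular formula: C11H21NOS

C11H21NOS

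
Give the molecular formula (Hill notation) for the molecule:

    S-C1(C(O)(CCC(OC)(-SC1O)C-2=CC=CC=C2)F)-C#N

C14H16FNO3S2

Heavy atoms from the SMILES: 14 C, 1 F, 1 N, 3 O, 2 S.
Implicit hydrogens by atom environment:
  5 × C (aromatic): 1 H each → 5
  4 × C: no H
  2 × C: 2 H each → 4
  2 × O: 1 H each → 2
  1 × C: 3 H
  1 × C: 1 H
  1 × C (aromatic): no H
  1 × F: no H
  1 × N: no H
  1 × O: no H
  1 × S: 1 H
  1 × S: no H
  Total hydrogens = 16.
Molecular formula: C14H16FNO3S2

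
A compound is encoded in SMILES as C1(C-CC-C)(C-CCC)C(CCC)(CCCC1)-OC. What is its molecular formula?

C18H36O

Heavy atoms from the SMILES: 18 C, 1 O.
Implicit hydrogens by atom environment:
  12 × C: 2 H each → 24
  4 × C: 3 H each → 12
  2 × C: no H
  1 × O: no H
  Total hydrogens = 36.
Molecular formula: C18H36O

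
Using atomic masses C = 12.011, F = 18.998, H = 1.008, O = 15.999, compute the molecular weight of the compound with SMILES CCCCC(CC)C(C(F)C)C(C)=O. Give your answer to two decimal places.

202.31

Molecular formula: C12H23FO.
M = 12×12.011 + 1×18.998 + 23×1.008 + 1×15.999 = 202.31 g/mol.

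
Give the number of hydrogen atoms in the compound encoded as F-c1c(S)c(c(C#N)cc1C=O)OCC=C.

Hydrogens are implicit in SMILES; fill each atom to its normal valence:
  5 × C (aromatic): no H
  2 × C: 2 H each → 4
  2 × C: 1 H each → 2
  2 × O: no H
  1 × C (aromatic): 1 H
  1 × C: no H
  1 × F: no H
  1 × N: no H
  1 × S: 1 H
  Total hydrogens = 8.

8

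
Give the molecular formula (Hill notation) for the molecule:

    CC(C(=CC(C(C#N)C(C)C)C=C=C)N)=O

Heavy atoms from the SMILES: 13 C, 2 N, 1 O.
Implicit hydrogens by atom environment:
  5 × C: 1 H each → 5
  4 × C: no H
  3 × C: 3 H each → 9
  1 × C: 2 H
  1 × N: 2 H
  1 × N: no H
  1 × O: no H
  Total hydrogens = 18.
Molecular formula: C13H18N2O

C13H18N2O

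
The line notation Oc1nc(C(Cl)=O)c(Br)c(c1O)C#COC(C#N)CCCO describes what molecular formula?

Heavy atoms from the SMILES: 1 Br, 13 C, 1 Cl, 2 N, 5 O.
Implicit hydrogens by atom environment:
  5 × C (aromatic): no H
  4 × C: no H
  3 × C: 2 H each → 6
  3 × O: 1 H each → 3
  2 × O: no H
  1 × Br: no H
  1 × C: 1 H
  1 × Cl: no H
  1 × N (aromatic): no H
  1 × N: no H
  Total hydrogens = 10.
Molecular formula: C13H10BrClN2O5

C13H10BrClN2O5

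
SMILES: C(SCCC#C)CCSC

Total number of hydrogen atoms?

14

Hydrogens are implicit in SMILES; fill each atom to its normal valence:
  5 × C: 2 H each → 10
  2 × S: no H
  1 × C: 3 H
  1 × C: 1 H
  1 × C: no H
  Total hydrogens = 14.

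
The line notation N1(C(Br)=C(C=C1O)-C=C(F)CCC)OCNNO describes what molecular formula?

Heavy atoms from the SMILES: 1 Br, 10 C, 1 F, 3 N, 3 O.
Implicit hydrogens by atom environment:
  3 × C: 2 H each → 6
  3 × C (aromatic): no H
  2 × N: 1 H each → 2
  2 × O: 1 H each → 2
  1 × Br: no H
  1 × C: 3 H
  1 × C (aromatic): 1 H
  1 × C: 1 H
  1 × C: no H
  1 × F: no H
  1 × N (aromatic): no H
  1 × O: no H
  Total hydrogens = 15.
Molecular formula: C10H15BrFN3O3

C10H15BrFN3O3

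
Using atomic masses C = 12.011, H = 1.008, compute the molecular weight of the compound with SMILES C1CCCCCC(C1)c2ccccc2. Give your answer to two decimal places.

Molecular formula: C14H20.
M = 14×12.011 + 20×1.008 = 188.31 g/mol.

188.31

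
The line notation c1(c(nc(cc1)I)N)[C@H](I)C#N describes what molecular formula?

Heavy atoms from the SMILES: 7 C, 2 I, 3 N.
Implicit hydrogens by atom environment:
  3 × C (aromatic): no H
  2 × C (aromatic): 1 H each → 2
  2 × I: no H
  1 × C: 1 H
  1 × C: no H
  1 × N: 2 H
  1 × N (aromatic): no H
  1 × N: no H
  Total hydrogens = 5.
Molecular formula: C7H5I2N3

C7H5I2N3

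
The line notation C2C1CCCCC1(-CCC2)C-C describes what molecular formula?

Heavy atoms from the SMILES: 12 C.
Implicit hydrogens by atom environment:
  9 × C: 2 H each → 18
  1 × C: 3 H
  1 × C: 1 H
  1 × C: no H
  Total hydrogens = 22.
Molecular formula: C12H22

C12H22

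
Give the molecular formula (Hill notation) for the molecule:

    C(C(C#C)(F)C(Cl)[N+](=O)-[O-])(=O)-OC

C6H5ClFNO4

Heavy atoms from the SMILES: 6 C, 1 Cl, 1 F, 1 N, 4 O.
Implicit hydrogens by atom environment:
  3 × C: no H
  3 × O: no H
  2 × C: 1 H each → 2
  1 × C: 3 H
  1 × Cl: no H
  1 × F: no H
  1 × N (charge +1): no H
  1 × O (charge -1): no H
  Total hydrogens = 5.
Molecular formula: C6H5ClFNO4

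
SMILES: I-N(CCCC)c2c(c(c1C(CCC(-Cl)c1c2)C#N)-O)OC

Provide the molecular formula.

Heavy atoms from the SMILES: 16 C, 1 Cl, 1 I, 2 N, 2 O.
Implicit hydrogens by atom environment:
  5 × C: 2 H each → 10
  5 × C (aromatic): no H
  2 × C: 3 H each → 6
  2 × C: 1 H each → 2
  2 × N: no H
  1 × C (aromatic): 1 H
  1 × C: no H
  1 × Cl: no H
  1 × I: no H
  1 × O: 1 H
  1 × O: no H
  Total hydrogens = 20.
Molecular formula: C16H20ClIN2O2

C16H20ClIN2O2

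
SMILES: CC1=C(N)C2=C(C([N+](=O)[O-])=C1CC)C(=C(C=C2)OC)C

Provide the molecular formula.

C15H18N2O3

Heavy atoms from the SMILES: 15 C, 2 N, 3 O.
Implicit hydrogens by atom environment:
  8 × C (aromatic): no H
  4 × C: 3 H each → 12
  2 × C (aromatic): 1 H each → 2
  2 × O: no H
  1 × C: 2 H
  1 × N: 2 H
  1 × N (charge +1): no H
  1 × O (charge -1): no H
  Total hydrogens = 18.
Molecular formula: C15H18N2O3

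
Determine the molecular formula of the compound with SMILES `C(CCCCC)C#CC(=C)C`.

C11H18

Heavy atoms from the SMILES: 11 C.
Implicit hydrogens by atom environment:
  6 × C: 2 H each → 12
  3 × C: no H
  2 × C: 3 H each → 6
  Total hydrogens = 18.
Molecular formula: C11H18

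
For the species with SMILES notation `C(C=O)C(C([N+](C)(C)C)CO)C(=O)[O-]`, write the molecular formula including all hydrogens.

C9H17NO4

Heavy atoms from the SMILES: 9 C, 1 N, 4 O.
Implicit hydrogens by atom environment:
  3 × C: 3 H each → 9
  3 × C: 1 H each → 3
  2 × C: 2 H each → 4
  2 × O: no H
  1 × C: no H
  1 × N (charge +1): no H
  1 × O: 1 H
  1 × O (charge -1): no H
  Total hydrogens = 17.
Molecular formula: C9H17NO4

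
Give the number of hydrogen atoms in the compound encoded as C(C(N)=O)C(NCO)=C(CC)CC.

Hydrogens are implicit in SMILES; fill each atom to its normal valence:
  4 × C: 2 H each → 8
  3 × C: no H
  2 × C: 3 H each → 6
  1 × N: 2 H
  1 × N: 1 H
  1 × O: 1 H
  1 × O: no H
  Total hydrogens = 18.

18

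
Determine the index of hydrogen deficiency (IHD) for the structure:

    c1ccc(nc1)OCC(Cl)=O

5

Molecular formula from the SMILES: C7H6ClNO2.
DoU = (2C + 2 + N − H − X)/2 = (2·7 + 2 + 1 − 6 − 1)/2 = 10/2 = 5.
(Structurally: 1 ring(s) + 4 π bond(s) = 5.)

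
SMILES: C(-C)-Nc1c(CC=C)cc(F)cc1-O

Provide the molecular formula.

C11H14FNO

Heavy atoms from the SMILES: 11 C, 1 F, 1 N, 1 O.
Implicit hydrogens by atom environment:
  4 × C (aromatic): no H
  3 × C: 2 H each → 6
  2 × C (aromatic): 1 H each → 2
  1 × C: 3 H
  1 × C: 1 H
  1 × F: no H
  1 × N: 1 H
  1 × O: 1 H
  Total hydrogens = 14.
Molecular formula: C11H14FNO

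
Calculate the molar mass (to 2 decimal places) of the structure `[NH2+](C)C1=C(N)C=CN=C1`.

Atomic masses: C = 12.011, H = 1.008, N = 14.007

Molecular formula: C6H10N3+.
M = 6×12.011 + 10×1.008 + 3×14.007 = 124.17 g/mol.

124.17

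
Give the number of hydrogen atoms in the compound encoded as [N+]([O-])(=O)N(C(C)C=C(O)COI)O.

Hydrogens are implicit in SMILES; fill each atom to its normal valence:
  2 × C: 1 H each → 2
  2 × O: 1 H each → 2
  2 × O: no H
  1 × C: 3 H
  1 × C: 2 H
  1 × C: no H
  1 × I: no H
  1 × N: no H
  1 × N (charge +1): no H
  1 × O (charge -1): no H
  Total hydrogens = 9.

9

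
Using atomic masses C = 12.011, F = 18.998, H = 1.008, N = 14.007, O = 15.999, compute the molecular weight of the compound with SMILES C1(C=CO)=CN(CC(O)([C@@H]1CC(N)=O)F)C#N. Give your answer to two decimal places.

Molecular formula: C10H12FN3O3.
M = 10×12.011 + 1×18.998 + 12×1.008 + 3×14.007 + 3×15.999 = 241.22 g/mol.

241.22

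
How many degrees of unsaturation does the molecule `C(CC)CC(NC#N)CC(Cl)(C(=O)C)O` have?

3

Molecular formula from the SMILES: C10H17ClN2O2.
DoU = (2C + 2 + N − H − X)/2 = (2·10 + 2 + 2 − 17 − 1)/2 = 6/2 = 3.
(Structurally: 0 ring(s) + 3 π bond(s) = 3.)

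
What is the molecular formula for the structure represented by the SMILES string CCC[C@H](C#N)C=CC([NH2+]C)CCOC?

C12H23N2O+

Heavy atoms from the SMILES: 12 C, 2 N, 1 O.
Implicit hydrogens by atom environment:
  4 × C: 2 H each → 8
  4 × C: 1 H each → 4
  3 × C: 3 H each → 9
  1 × C: no H
  1 × N (charge +1): 2 H
  1 × N: no H
  1 × O: no H
  Total hydrogens = 23.
Net charge +1.
Molecular formula: C12H23N2O+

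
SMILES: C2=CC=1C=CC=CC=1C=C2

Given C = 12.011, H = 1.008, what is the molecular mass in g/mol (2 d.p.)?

128.17

Molecular formula: C10H8.
M = 10×12.011 + 8×1.008 = 128.17 g/mol.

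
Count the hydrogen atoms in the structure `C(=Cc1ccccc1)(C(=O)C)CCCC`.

18

Hydrogens are implicit in SMILES; fill each atom to its normal valence:
  5 × C (aromatic): 1 H each → 5
  3 × C: 2 H each → 6
  2 × C: 3 H each → 6
  2 × C: no H
  1 × C: 1 H
  1 × C (aromatic): no H
  1 × O: no H
  Total hydrogens = 18.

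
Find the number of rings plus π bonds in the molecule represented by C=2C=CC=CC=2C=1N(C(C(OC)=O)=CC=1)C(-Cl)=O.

9

Molecular formula from the SMILES: C13H10ClNO3.
DoU = (2C + 2 + N − H − X)/2 = (2·13 + 2 + 1 − 10 − 1)/2 = 18/2 = 9.
(Structurally: 2 ring(s) + 7 π bond(s) = 9.)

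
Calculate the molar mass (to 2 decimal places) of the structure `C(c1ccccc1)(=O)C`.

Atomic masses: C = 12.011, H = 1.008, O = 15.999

Molecular formula: C8H8O.
M = 8×12.011 + 8×1.008 + 1×15.999 = 120.15 g/mol.

120.15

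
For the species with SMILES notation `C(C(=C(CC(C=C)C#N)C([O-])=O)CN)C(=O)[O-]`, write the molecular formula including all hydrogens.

[C11H12N2O4]2-

Heavy atoms from the SMILES: 11 C, 2 N, 4 O.
Implicit hydrogens by atom environment:
  5 × C: no H
  4 × C: 2 H each → 8
  2 × C: 1 H each → 2
  2 × O: no H
  2 × O (charge -1): no H
  1 × N: 2 H
  1 × N: no H
  Total hydrogens = 12.
Net charge -2.
Molecular formula: [C11H12N2O4]2-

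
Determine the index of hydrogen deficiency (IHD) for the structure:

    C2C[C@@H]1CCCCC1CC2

Molecular formula from the SMILES: C10H18.
DoU = (2C + 2 + N − H − X)/2 = (2·10 + 2 + 0 − 18 − 0)/2 = 4/2 = 2.
(Structurally: 2 ring(s) + 0 π bond(s) = 2.)

2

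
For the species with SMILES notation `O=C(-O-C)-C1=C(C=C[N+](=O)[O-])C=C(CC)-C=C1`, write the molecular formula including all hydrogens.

C12H13NO4

Heavy atoms from the SMILES: 12 C, 1 N, 4 O.
Implicit hydrogens by atom environment:
  3 × C (aromatic): 1 H each → 3
  3 × C (aromatic): no H
  3 × O: no H
  2 × C: 3 H each → 6
  2 × C: 1 H each → 2
  1 × C: 2 H
  1 × C: no H
  1 × N (charge +1): no H
  1 × O (charge -1): no H
  Total hydrogens = 13.
Molecular formula: C12H13NO4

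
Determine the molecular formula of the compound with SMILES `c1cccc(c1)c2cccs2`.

C10H8S

Heavy atoms from the SMILES: 10 C, 1 S.
Implicit hydrogens by atom environment:
  8 × C (aromatic): 1 H each → 8
  2 × C (aromatic): no H
  1 × S (aromatic): no H
  Total hydrogens = 8.
Molecular formula: C10H8S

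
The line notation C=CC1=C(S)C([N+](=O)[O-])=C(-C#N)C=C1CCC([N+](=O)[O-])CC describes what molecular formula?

C14H15N3O4S

Heavy atoms from the SMILES: 14 C, 3 N, 4 O, 1 S.
Implicit hydrogens by atom environment:
  5 × C (aromatic): no H
  4 × C: 2 H each → 8
  2 × C: 1 H each → 2
  2 × N (charge +1): no H
  2 × O: no H
  2 × O (charge -1): no H
  1 × C: 3 H
  1 × C (aromatic): 1 H
  1 × C: no H
  1 × N: no H
  1 × S: 1 H
  Total hydrogens = 15.
Molecular formula: C14H15N3O4S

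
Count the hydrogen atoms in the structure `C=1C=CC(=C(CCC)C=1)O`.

12

Hydrogens are implicit in SMILES; fill each atom to its normal valence:
  4 × C (aromatic): 1 H each → 4
  2 × C: 2 H each → 4
  2 × C (aromatic): no H
  1 × C: 3 H
  1 × O: 1 H
  Total hydrogens = 12.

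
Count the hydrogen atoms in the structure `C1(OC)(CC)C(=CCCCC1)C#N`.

17

Hydrogens are implicit in SMILES; fill each atom to its normal valence:
  5 × C: 2 H each → 10
  3 × C: no H
  2 × C: 3 H each → 6
  1 × C: 1 H
  1 × N: no H
  1 × O: no H
  Total hydrogens = 17.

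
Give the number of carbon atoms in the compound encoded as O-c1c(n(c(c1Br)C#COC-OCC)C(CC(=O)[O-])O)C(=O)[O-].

The symbol for carbon appears 13 times in the SMILES. Lowercase c denotes aromatic carbon and counts toward C.

13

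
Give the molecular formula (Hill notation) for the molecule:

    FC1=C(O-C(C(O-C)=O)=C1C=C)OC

C9H9FO4

Heavy atoms from the SMILES: 9 C, 1 F, 4 O.
Implicit hydrogens by atom environment:
  4 × C (aromatic): no H
  3 × O: no H
  2 × C: 3 H each → 6
  1 × C: 2 H
  1 × C: 1 H
  1 × C: no H
  1 × F: no H
  1 × O (aromatic): no H
  Total hydrogens = 9.
Molecular formula: C9H9FO4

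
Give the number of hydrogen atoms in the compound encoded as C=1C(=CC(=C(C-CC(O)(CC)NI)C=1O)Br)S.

Hydrogens are implicit in SMILES; fill each atom to its normal valence:
  4 × C (aromatic): no H
  3 × C: 2 H each → 6
  2 × C (aromatic): 1 H each → 2
  2 × O: 1 H each → 2
  1 × Br: no H
  1 × C: 3 H
  1 × C: no H
  1 × I: no H
  1 × N: 1 H
  1 × S: 1 H
  Total hydrogens = 15.

15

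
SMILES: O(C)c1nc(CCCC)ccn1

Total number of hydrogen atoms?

14

Hydrogens are implicit in SMILES; fill each atom to its normal valence:
  3 × C: 2 H each → 6
  2 × C: 3 H each → 6
  2 × C (aromatic): 1 H each → 2
  2 × C (aromatic): no H
  2 × N (aromatic): no H
  1 × O: no H
  Total hydrogens = 14.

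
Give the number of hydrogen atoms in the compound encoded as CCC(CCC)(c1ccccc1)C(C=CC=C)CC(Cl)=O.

Hydrogens are implicit in SMILES; fill each atom to its normal valence:
  5 × C: 2 H each → 10
  5 × C (aromatic): 1 H each → 5
  4 × C: 1 H each → 4
  2 × C: 3 H each → 6
  2 × C: no H
  1 × C (aromatic): no H
  1 × Cl: no H
  1 × O: no H
  Total hydrogens = 25.

25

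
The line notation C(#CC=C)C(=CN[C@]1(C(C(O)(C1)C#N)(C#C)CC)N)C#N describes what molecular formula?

C16H16N4O

Heavy atoms from the SMILES: 16 C, 4 N, 1 O.
Implicit hydrogens by atom environment:
  9 × C: no H
  3 × C: 2 H each → 6
  3 × C: 1 H each → 3
  2 × N: no H
  1 × C: 3 H
  1 × N: 2 H
  1 × N: 1 H
  1 × O: 1 H
  Total hydrogens = 16.
Molecular formula: C16H16N4O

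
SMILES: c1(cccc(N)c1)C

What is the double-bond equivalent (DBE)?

4

Molecular formula from the SMILES: C7H9N.
DoU = (2C + 2 + N − H − X)/2 = (2·7 + 2 + 1 − 9 − 0)/2 = 8/2 = 4.
(Structurally: 1 ring(s) + 3 π bond(s) = 4.)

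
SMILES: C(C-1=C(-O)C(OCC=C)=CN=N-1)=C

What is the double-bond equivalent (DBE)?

6

Molecular formula from the SMILES: C9H10N2O2.
DoU = (2C + 2 + N − H − X)/2 = (2·9 + 2 + 2 − 10 − 0)/2 = 12/2 = 6.
(Structurally: 1 ring(s) + 5 π bond(s) = 6.)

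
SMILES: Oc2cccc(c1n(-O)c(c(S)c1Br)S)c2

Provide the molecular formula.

C10H8BrNO2S2

Heavy atoms from the SMILES: 1 Br, 10 C, 1 N, 2 O, 2 S.
Implicit hydrogens by atom environment:
  6 × C (aromatic): no H
  4 × C (aromatic): 1 H each → 4
  2 × O: 1 H each → 2
  2 × S: 1 H each → 2
  1 × Br: no H
  1 × N (aromatic): no H
  Total hydrogens = 8.
Molecular formula: C10H8BrNO2S2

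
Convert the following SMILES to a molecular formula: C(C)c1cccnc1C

Heavy atoms from the SMILES: 8 C, 1 N.
Implicit hydrogens by atom environment:
  3 × C (aromatic): 1 H each → 3
  2 × C: 3 H each → 6
  2 × C (aromatic): no H
  1 × C: 2 H
  1 × N (aromatic): no H
  Total hydrogens = 11.
Molecular formula: C8H11N

C8H11N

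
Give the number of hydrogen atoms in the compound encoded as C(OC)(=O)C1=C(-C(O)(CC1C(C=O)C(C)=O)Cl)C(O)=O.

13

Hydrogens are implicit in SMILES; fill each atom to its normal valence:
  6 × C: no H
  5 × O: no H
  3 × C: 1 H each → 3
  2 × C: 3 H each → 6
  2 × O: 1 H each → 2
  1 × C: 2 H
  1 × Cl: no H
  Total hydrogens = 13.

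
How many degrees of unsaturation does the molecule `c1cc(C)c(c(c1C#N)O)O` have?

6

Molecular formula from the SMILES: C8H7NO2.
DoU = (2C + 2 + N − H − X)/2 = (2·8 + 2 + 1 − 7 − 0)/2 = 12/2 = 6.
(Structurally: 1 ring(s) + 5 π bond(s) = 6.)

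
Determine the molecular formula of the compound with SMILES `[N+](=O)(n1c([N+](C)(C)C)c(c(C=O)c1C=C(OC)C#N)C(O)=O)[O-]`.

Heavy atoms from the SMILES: 13 C, 4 N, 6 O.
Implicit hydrogens by atom environment:
  4 × C: 3 H each → 12
  4 × C (aromatic): no H
  4 × O: no H
  3 × C: no H
  2 × C: 1 H each → 2
  2 × N (charge +1): no H
  1 × N (aromatic): no H
  1 × N: no H
  1 × O: 1 H
  1 × O (charge -1): no H
  Total hydrogens = 15.
Net charge +1.
Molecular formula: C13H15N4O6+

C13H15N4O6+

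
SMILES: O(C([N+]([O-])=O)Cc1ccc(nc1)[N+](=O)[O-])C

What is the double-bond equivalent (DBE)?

Molecular formula from the SMILES: C8H9N3O5.
DoU = (2C + 2 + N − H − X)/2 = (2·8 + 2 + 3 − 9 − 0)/2 = 12/2 = 6.
(Structurally: 1 ring(s) + 5 π bond(s) = 6.)

6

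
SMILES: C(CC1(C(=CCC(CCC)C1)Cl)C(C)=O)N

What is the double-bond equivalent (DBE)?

3

Molecular formula from the SMILES: C13H22ClNO.
DoU = (2C + 2 + N − H − X)/2 = (2·13 + 2 + 1 − 22 − 1)/2 = 6/2 = 3.
(Structurally: 1 ring(s) + 2 π bond(s) = 3.)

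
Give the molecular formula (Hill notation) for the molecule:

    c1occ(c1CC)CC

C8H12O

Heavy atoms from the SMILES: 8 C, 1 O.
Implicit hydrogens by atom environment:
  2 × C: 3 H each → 6
  2 × C: 2 H each → 4
  2 × C (aromatic): 1 H each → 2
  2 × C (aromatic): no H
  1 × O (aromatic): no H
  Total hydrogens = 12.
Molecular formula: C8H12O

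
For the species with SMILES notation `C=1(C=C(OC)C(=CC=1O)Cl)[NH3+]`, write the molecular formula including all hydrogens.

C7H9ClNO2+

Heavy atoms from the SMILES: 7 C, 1 Cl, 1 N, 2 O.
Implicit hydrogens by atom environment:
  4 × C (aromatic): no H
  2 × C (aromatic): 1 H each → 2
  1 × C: 3 H
  1 × Cl: no H
  1 × N (charge +1): 3 H
  1 × O: 1 H
  1 × O: no H
  Total hydrogens = 9.
Net charge +1.
Molecular formula: C7H9ClNO2+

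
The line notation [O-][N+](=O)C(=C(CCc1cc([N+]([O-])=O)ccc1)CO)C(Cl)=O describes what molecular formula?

Heavy atoms from the SMILES: 12 C, 1 Cl, 2 N, 6 O.
Implicit hydrogens by atom environment:
  4 × C (aromatic): 1 H each → 4
  3 × C: 2 H each → 6
  3 × C: no H
  3 × O: no H
  2 × C (aromatic): no H
  2 × N (charge +1): no H
  2 × O (charge -1): no H
  1 × Cl: no H
  1 × O: 1 H
  Total hydrogens = 11.
Molecular formula: C12H11ClN2O6

C12H11ClN2O6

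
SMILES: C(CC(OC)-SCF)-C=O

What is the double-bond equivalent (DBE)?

1

Molecular formula from the SMILES: C6H11FO2S.
DoU = (2C + 2 + N − H − X)/2 = (2·6 + 2 + 0 − 11 − 1)/2 = 2/2 = 1.
(Structurally: 0 ring(s) + 1 π bond(s) = 1.)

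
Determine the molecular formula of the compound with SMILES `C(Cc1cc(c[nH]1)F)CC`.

Heavy atoms from the SMILES: 8 C, 1 F, 1 N.
Implicit hydrogens by atom environment:
  3 × C: 2 H each → 6
  2 × C (aromatic): 1 H each → 2
  2 × C (aromatic): no H
  1 × C: 3 H
  1 × F: no H
  1 × N (aromatic): 1 H
  Total hydrogens = 12.
Molecular formula: C8H12FN

C8H12FN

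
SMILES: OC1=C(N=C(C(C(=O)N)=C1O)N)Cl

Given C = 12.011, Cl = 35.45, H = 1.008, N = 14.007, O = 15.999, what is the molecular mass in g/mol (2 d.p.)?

Molecular formula: C6H6ClN3O3.
M = 6×12.011 + 1×35.45 + 6×1.008 + 3×14.007 + 3×15.999 = 203.58 g/mol.

203.58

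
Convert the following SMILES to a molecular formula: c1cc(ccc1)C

C7H8

Heavy atoms from the SMILES: 7 C.
Implicit hydrogens by atom environment:
  5 × C (aromatic): 1 H each → 5
  1 × C: 3 H
  1 × C (aromatic): no H
  Total hydrogens = 8.
Molecular formula: C7H8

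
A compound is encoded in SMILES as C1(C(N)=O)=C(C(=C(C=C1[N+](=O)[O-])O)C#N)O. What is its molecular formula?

Heavy atoms from the SMILES: 8 C, 3 N, 5 O.
Implicit hydrogens by atom environment:
  5 × C (aromatic): no H
  2 × C: no H
  2 × O: 1 H each → 2
  2 × O: no H
  1 × C (aromatic): 1 H
  1 × N: 2 H
  1 × N: no H
  1 × N (charge +1): no H
  1 × O (charge -1): no H
  Total hydrogens = 5.
Molecular formula: C8H5N3O5

C8H5N3O5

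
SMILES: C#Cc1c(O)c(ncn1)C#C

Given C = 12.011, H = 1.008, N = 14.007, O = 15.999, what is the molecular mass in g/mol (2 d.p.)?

Molecular formula: C8H4N2O.
M = 8×12.011 + 4×1.008 + 2×14.007 + 1×15.999 = 144.13 g/mol.

144.13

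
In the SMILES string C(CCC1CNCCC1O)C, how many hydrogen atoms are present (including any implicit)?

Hydrogens are implicit in SMILES; fill each atom to its normal valence:
  6 × C: 2 H each → 12
  2 × C: 1 H each → 2
  1 × C: 3 H
  1 × N: 1 H
  1 × O: 1 H
  Total hydrogens = 19.

19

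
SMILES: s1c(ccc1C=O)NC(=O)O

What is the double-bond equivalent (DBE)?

Molecular formula from the SMILES: C6H5NO3S.
DoU = (2C + 2 + N − H − X)/2 = (2·6 + 2 + 1 − 5 − 0)/2 = 10/2 = 5.
(Structurally: 1 ring(s) + 4 π bond(s) = 5.)

5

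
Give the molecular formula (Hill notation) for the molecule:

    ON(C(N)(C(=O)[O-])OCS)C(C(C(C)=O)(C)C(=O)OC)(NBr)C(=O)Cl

Heavy atoms from the SMILES: 1 Br, 11 C, 1 Cl, 3 N, 8 O, 1 S.
Implicit hydrogens by atom environment:
  7 × C: no H
  6 × O: no H
  3 × C: 3 H each → 9
  1 × Br: no H
  1 × C: 2 H
  1 × Cl: no H
  1 × N: 2 H
  1 × N: 1 H
  1 × N: no H
  1 × O: 1 H
  1 × O (charge -1): no H
  1 × S: 1 H
  Total hydrogens = 16.
Net charge -1.
Molecular formula: C11H16BrClN3O8S-

C11H16BrClN3O8S-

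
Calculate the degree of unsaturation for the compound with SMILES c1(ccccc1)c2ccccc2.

8

Molecular formula from the SMILES: C12H10.
DoU = (2C + 2 + N − H − X)/2 = (2·12 + 2 + 0 − 10 − 0)/2 = 16/2 = 8.
(Structurally: 2 ring(s) + 6 π bond(s) = 8.)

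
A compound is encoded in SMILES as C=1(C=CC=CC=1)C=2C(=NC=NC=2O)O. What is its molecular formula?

C10H8N2O2

Heavy atoms from the SMILES: 10 C, 2 N, 2 O.
Implicit hydrogens by atom environment:
  6 × C (aromatic): 1 H each → 6
  4 × C (aromatic): no H
  2 × N (aromatic): no H
  2 × O: 1 H each → 2
  Total hydrogens = 8.
Molecular formula: C10H8N2O2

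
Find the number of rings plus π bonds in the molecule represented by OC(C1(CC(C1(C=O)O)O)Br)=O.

Molecular formula from the SMILES: C6H7BrO5.
DoU = (2C + 2 + N − H − X)/2 = (2·6 + 2 + 0 − 7 − 1)/2 = 6/2 = 3.
(Structurally: 1 ring(s) + 2 π bond(s) = 3.)

3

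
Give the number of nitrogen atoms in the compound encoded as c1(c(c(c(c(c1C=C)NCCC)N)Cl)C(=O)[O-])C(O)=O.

The symbol for nitrogen appears 2 times in the SMILES.

2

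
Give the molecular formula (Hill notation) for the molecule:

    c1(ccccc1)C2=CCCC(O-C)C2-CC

C15H20O

Heavy atoms from the SMILES: 15 C, 1 O.
Implicit hydrogens by atom environment:
  5 × C (aromatic): 1 H each → 5
  3 × C: 2 H each → 6
  3 × C: 1 H each → 3
  2 × C: 3 H each → 6
  1 × C: no H
  1 × C (aromatic): no H
  1 × O: no H
  Total hydrogens = 20.
Molecular formula: C15H20O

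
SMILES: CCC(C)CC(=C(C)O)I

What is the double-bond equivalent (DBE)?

Molecular formula from the SMILES: C8H15IO.
DoU = (2C + 2 + N − H − X)/2 = (2·8 + 2 + 0 − 15 − 1)/2 = 2/2 = 1.
(Structurally: 0 ring(s) + 1 π bond(s) = 1.)

1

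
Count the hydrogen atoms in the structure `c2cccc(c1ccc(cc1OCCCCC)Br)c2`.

Hydrogens are implicit in SMILES; fill each atom to its normal valence:
  8 × C (aromatic): 1 H each → 8
  4 × C: 2 H each → 8
  4 × C (aromatic): no H
  1 × Br: no H
  1 × C: 3 H
  1 × O: no H
  Total hydrogens = 19.

19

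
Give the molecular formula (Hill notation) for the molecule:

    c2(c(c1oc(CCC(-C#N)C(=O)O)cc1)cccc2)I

C15H12INO3

Heavy atoms from the SMILES: 15 C, 1 I, 1 N, 3 O.
Implicit hydrogens by atom environment:
  6 × C (aromatic): 1 H each → 6
  4 × C (aromatic): no H
  2 × C: 2 H each → 4
  2 × C: no H
  1 × C: 1 H
  1 × I: no H
  1 × N: no H
  1 × O: 1 H
  1 × O (aromatic): no H
  1 × O: no H
  Total hydrogens = 12.
Molecular formula: C15H12INO3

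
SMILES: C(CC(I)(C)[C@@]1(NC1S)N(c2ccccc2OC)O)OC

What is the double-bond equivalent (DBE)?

Molecular formula from the SMILES: C14H21IN2O3S.
DoU = (2C + 2 + N − H − X)/2 = (2·14 + 2 + 2 − 21 − 1)/2 = 10/2 = 5.
(Structurally: 2 ring(s) + 3 π bond(s) = 5.)

5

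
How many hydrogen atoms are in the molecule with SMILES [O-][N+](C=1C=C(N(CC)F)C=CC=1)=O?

Hydrogens are implicit in SMILES; fill each atom to its normal valence:
  4 × C (aromatic): 1 H each → 4
  2 × C (aromatic): no H
  1 × C: 3 H
  1 × C: 2 H
  1 × F: no H
  1 × N: no H
  1 × N (charge +1): no H
  1 × O: no H
  1 × O (charge -1): no H
  Total hydrogens = 9.

9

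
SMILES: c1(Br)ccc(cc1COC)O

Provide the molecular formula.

C8H9BrO2

Heavy atoms from the SMILES: 1 Br, 8 C, 2 O.
Implicit hydrogens by atom environment:
  3 × C (aromatic): 1 H each → 3
  3 × C (aromatic): no H
  1 × Br: no H
  1 × C: 3 H
  1 × C: 2 H
  1 × O: 1 H
  1 × O: no H
  Total hydrogens = 9.
Molecular formula: C8H9BrO2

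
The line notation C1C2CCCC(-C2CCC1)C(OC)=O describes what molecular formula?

C12H20O2

Heavy atoms from the SMILES: 12 C, 2 O.
Implicit hydrogens by atom environment:
  7 × C: 2 H each → 14
  3 × C: 1 H each → 3
  2 × O: no H
  1 × C: 3 H
  1 × C: no H
  Total hydrogens = 20.
Molecular formula: C12H20O2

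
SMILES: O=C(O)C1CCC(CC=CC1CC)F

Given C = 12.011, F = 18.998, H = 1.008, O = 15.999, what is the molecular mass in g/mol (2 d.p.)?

200.25

Molecular formula: C11H17FO2.
M = 11×12.011 + 1×18.998 + 17×1.008 + 2×15.999 = 200.25 g/mol.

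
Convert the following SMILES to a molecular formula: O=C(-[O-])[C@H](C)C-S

Heavy atoms from the SMILES: 4 C, 2 O, 1 S.
Implicit hydrogens by atom environment:
  1 × C: 3 H
  1 × C: 2 H
  1 × C: 1 H
  1 × C: no H
  1 × O: no H
  1 × O (charge -1): no H
  1 × S: 1 H
  Total hydrogens = 7.
Net charge -1.
Molecular formula: C4H7O2S-

C4H7O2S-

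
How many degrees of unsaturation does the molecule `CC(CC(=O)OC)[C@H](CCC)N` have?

Molecular formula from the SMILES: C9H19NO2.
DoU = (2C + 2 + N − H − X)/2 = (2·9 + 2 + 1 − 19 − 0)/2 = 2/2 = 1.
(Structurally: 0 ring(s) + 1 π bond(s) = 1.)

1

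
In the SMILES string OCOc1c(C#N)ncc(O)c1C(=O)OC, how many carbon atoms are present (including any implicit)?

9

The symbol for carbon appears 9 times in the SMILES. Lowercase c denotes aromatic carbon and counts toward C.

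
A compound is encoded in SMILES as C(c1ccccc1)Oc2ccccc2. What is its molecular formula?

C13H12O

Heavy atoms from the SMILES: 13 C, 1 O.
Implicit hydrogens by atom environment:
  10 × C (aromatic): 1 H each → 10
  2 × C (aromatic): no H
  1 × C: 2 H
  1 × O: no H
  Total hydrogens = 12.
Molecular formula: C13H12O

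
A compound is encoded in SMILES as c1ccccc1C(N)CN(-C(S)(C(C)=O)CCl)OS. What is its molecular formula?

Heavy atoms from the SMILES: 12 C, 1 Cl, 2 N, 2 O, 2 S.
Implicit hydrogens by atom environment:
  5 × C (aromatic): 1 H each → 5
  2 × C: 2 H each → 4
  2 × C: no H
  2 × O: no H
  2 × S: 1 H each → 2
  1 × C: 3 H
  1 × C: 1 H
  1 × C (aromatic): no H
  1 × Cl: no H
  1 × N: 2 H
  1 × N: no H
  Total hydrogens = 17.
Molecular formula: C12H17ClN2O2S2

C12H17ClN2O2S2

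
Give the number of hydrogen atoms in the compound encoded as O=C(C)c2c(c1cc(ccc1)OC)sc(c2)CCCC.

Hydrogens are implicit in SMILES; fill each atom to its normal valence:
  5 × C (aromatic): 1 H each → 5
  5 × C (aromatic): no H
  3 × C: 3 H each → 9
  3 × C: 2 H each → 6
  2 × O: no H
  1 × C: no H
  1 × S (aromatic): no H
  Total hydrogens = 20.

20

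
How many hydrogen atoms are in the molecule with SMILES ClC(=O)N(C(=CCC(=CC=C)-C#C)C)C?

14

Hydrogens are implicit in SMILES; fill each atom to its normal valence:
  4 × C: 1 H each → 4
  4 × C: no H
  2 × C: 3 H each → 6
  2 × C: 2 H each → 4
  1 × Cl: no H
  1 × N: no H
  1 × O: no H
  Total hydrogens = 14.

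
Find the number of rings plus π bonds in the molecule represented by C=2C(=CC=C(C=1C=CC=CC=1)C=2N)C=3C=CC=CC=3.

12

Molecular formula from the SMILES: C18H15N.
DoU = (2C + 2 + N − H − X)/2 = (2·18 + 2 + 1 − 15 − 0)/2 = 24/2 = 12.
(Structurally: 3 ring(s) + 9 π bond(s) = 12.)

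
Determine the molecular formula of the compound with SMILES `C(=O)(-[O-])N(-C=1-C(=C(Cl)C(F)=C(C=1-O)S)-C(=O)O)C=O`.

C9H4ClFNO6S-

Heavy atoms from the SMILES: 9 C, 1 Cl, 1 F, 1 N, 6 O, 1 S.
Implicit hydrogens by atom environment:
  6 × C (aromatic): no H
  3 × O: no H
  2 × C: no H
  2 × O: 1 H each → 2
  1 × C: 1 H
  1 × Cl: no H
  1 × F: no H
  1 × N: no H
  1 × O (charge -1): no H
  1 × S: 1 H
  Total hydrogens = 4.
Net charge -1.
Molecular formula: C9H4ClFNO6S-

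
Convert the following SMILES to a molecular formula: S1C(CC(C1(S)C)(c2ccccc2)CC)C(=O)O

C14H18O2S2

Heavy atoms from the SMILES: 14 C, 2 O, 2 S.
Implicit hydrogens by atom environment:
  5 × C (aromatic): 1 H each → 5
  3 × C: no H
  2 × C: 3 H each → 6
  2 × C: 2 H each → 4
  1 × C: 1 H
  1 × C (aromatic): no H
  1 × O: 1 H
  1 × O: no H
  1 × S: 1 H
  1 × S: no H
  Total hydrogens = 18.
Molecular formula: C14H18O2S2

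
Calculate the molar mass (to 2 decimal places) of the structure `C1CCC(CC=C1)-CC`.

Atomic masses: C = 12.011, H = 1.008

Molecular formula: C9H16.
M = 9×12.011 + 16×1.008 = 124.23 g/mol.

124.23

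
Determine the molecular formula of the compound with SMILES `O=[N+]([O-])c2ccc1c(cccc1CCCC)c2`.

C14H15NO2

Heavy atoms from the SMILES: 14 C, 1 N, 2 O.
Implicit hydrogens by atom environment:
  6 × C (aromatic): 1 H each → 6
  4 × C (aromatic): no H
  3 × C: 2 H each → 6
  1 × C: 3 H
  1 × N (charge +1): no H
  1 × O: no H
  1 × O (charge -1): no H
  Total hydrogens = 15.
Molecular formula: C14H15NO2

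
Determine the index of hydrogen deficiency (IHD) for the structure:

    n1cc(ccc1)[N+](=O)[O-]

Molecular formula from the SMILES: C5H4N2O2.
DoU = (2C + 2 + N − H − X)/2 = (2·5 + 2 + 2 − 4 − 0)/2 = 10/2 = 5.
(Structurally: 1 ring(s) + 4 π bond(s) = 5.)

5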